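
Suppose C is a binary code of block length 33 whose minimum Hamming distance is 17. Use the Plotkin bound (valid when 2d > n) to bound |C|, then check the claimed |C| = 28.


Plotkin bound M ≤ 34; given |C| = 28 ≤ bound (satisfied).

Check applicability: 2d = 34, n = 33.
2d − n = 1 > 0, so Plotkin applies.
Compute d/(2d−n) = 17/1 ≈ 17.0000.
⌊d/(2d−n)⌋ = 17.
Plotkin bound: M ≤ 2·17 = 34.
Given |C| = 28, check: satisfied.
This |C| is below the Plotkin bound.


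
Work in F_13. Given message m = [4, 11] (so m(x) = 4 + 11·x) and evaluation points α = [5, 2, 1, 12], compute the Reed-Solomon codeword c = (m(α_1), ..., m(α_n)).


c = [7, 0, 2, 6]

Message polynomial: m(x) = 4 + 11·x (mod 13).
For each evaluation point α_i, compute m(α_i) mod 13:
  α_1 = 5: Horner steps 11 → 7, so m(5) = 7.
  α_2 = 2: Horner steps 11 → 0, so m(2) = 0.
  α_3 = 1: Horner steps 11 → 2, so m(1) = 2.
  α_4 = 12: Horner steps 11 → 6, so m(12) = 6.
Codeword c = [7, 0, 2, 6] ∈ F_13^4.


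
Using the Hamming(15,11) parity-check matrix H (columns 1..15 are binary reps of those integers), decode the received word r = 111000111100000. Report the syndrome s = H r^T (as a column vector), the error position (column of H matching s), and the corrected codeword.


s = (1, 1, 0, 0)^T, error position = 12, corrected codeword c = 111000111101000

Compute s = H r^T mod 2 one row at a time:
  s_1 = 1 + 1 + 1 + 0 + 0 + 0 + 0 + 0 = 3 ≡ 1 (mod 2).
  s_2 = 0 + 0 + 0 + 1 + 0 + 0 + 0 + 0 = 1 ≡ 1 (mod 2).
  s_3 = 1 + 1 + 0 + 1 + 1 + 0 + 0 + 0 = 4 ≡ 0 (mod 2).
  s_4 = 1 + 1 + 0 + 1 + 1 + 0 + 0 + 0 = 4 ≡ 0 (mod 2).
s = (1, 1, 0, 0)^T — this equals column 12 of H (binary 1100), so error is at position 12.
Correct: flip bit 12 of r = 111000111100000 to get c = 111000111101000.


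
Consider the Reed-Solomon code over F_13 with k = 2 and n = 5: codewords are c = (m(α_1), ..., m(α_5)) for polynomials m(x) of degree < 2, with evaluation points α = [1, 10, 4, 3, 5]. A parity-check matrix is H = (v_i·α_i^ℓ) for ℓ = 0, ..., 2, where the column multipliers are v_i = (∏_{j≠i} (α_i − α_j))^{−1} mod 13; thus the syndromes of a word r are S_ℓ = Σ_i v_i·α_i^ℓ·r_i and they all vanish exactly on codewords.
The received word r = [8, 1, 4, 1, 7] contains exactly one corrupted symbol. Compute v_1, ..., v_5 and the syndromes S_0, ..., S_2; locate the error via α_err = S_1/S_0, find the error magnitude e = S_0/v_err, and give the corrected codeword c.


S = (1, 10, 9), error at position 2, error magnitude e = 5, c = [8, 9, 4, 1, 7].

Step 1: column multipliers v_i = (∏_{j≠i}(α_i − α_j))^{−1} mod 13.
  i = 1 (α = 1): (1−10)(1−4)(1−3)(1−5) = (−9)·(−3)·(−2)·(−4) = 216 ≡ 8, so v_1 = 8^{−1} = 5 (mod 13).
  i = 2 (α = 10): (10−1)(10−4)(10−3)(10−5) = 9·6·7·5 = 1890 ≡ 5, so v_2 = 5^{−1} = 8 (mod 13).
  i = 3 (α = 4): (4−1)(4−10)(4−3)(4−5) = 3·(−6)·1·(−1) = 18 ≡ 5, so v_3 = 5^{−1} = 8 (mod 13).
  i = 4 (α = 3): (3−1)(3−10)(3−4)(3−5) = 2·(−7)·(−1)·(−2) = −28 ≡ 11, so v_4 = 11^{−1} = 6 (mod 13).
  i = 5 (α = 5): (5−1)(5−10)(5−4)(5−3) = 4·(−5)·1·2 = −40 ≡ 12, so v_5 = 12^{−1} = 12 (mod 13).
  v = [5, 8, 8, 6, 12].
Step 2: syndromes of r = [8, 1, 4, 1, 7] (all sums mod 13).
  S_0 = Σ v_i r_i = 5·8 + 8·1 + 8·4 + 6·1 + 12·7 = 170 ≡ 1.
  S_1 = Σ v_i α_i r_i = 5·1·8 + 8·10·1 + 8·4·4 + 6·3·1 + 12·5·7 = 686 ≡ 10.
  α_i^2 mod 13 = [1, 9, 3, 9, 12].
  S_2 = Σ v_i α_i^2 r_i = 5·1·8 + 8·9·1 + 8·3·4 + 6·9·1 + 12·12·7 = 1270 ≡ 9.
  S = (1, 10, 9) ≠ 0, so r is not a codeword (an error is present).
Step 3: locate the error. For a single error e at position i, S_ℓ = v_i·e·α_i^ℓ, so α_err = S_1/S_0.
  S_0^{−1} = 1^{−1} = 1 (mod 13), so α_err = 10·1 = 10 ≡ 10 = α_2. Error position i = 2.
  Consistency check: S_2/S_1 = 9·4 = 36 ≡ 10 = α_err ✓ (single-error assumption holds).
Step 4: error magnitude e = S_0/v_2 = S_0·∏_{j≠2}(α_2 − α_j) = 1·5 = 5 ≡ 5 (mod 13).
Step 5: correct position 2: c_2 = r_2 − e = 1 − 5 ≡ 9 (mod 13). Hence c = [8, 9, 4, 1, 7].
  Check: interpolating c through the α_i gives m(x) = 5 + 3·x (degree < 2) with m(α_i) = c_i for every i, so c is indeed a codeword.


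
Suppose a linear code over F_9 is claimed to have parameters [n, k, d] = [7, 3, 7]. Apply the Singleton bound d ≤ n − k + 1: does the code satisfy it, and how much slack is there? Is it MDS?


Singleton RHS = n − k + 1 = 5, slack = -2, bound violated (no such code; not MDS).

Singleton bound: d ≤ n − k + 1.
Here n = 7, k = 3, so n − k + 1 = 5.
Given d = 7, check d ≤ 5: NO.
Slack = (n − k + 1) − d = -2.
The slack is negative: d = 7 exceeds n − k + 1 = 5 by 2, so the Singleton bound is violated and no linear [7, 3, 7]_9 code can exist. In particular it is not MDS (MDS requires d = n − k + 1 exactly).
Description: the claimed parameters are [7, 3, 7]_9; such a code would be impossible (violates the Singleton bound).


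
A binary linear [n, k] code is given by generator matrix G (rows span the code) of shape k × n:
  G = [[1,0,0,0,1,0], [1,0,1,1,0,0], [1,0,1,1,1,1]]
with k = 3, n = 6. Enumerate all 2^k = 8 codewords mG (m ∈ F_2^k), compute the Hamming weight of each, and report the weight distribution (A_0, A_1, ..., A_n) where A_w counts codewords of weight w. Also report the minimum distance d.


Weight distribution: A_0 = 1, A_2 = 3, A_3 = 3, A_5 = 1. Minimum distance d = 2.

Enumerate all 2^3 = 8 messages m ∈ F_2^3.
For each, compute codeword c = mG in F_2^6, then tally its weight.
  m = 000 → c = 000000, weight = 0.
  m = 100 → c = 100010, weight = 2.
  m = 010 → c = 101100, weight = 3.
  m = 110 → c = 001110, weight = 3.
  m = 001 → c = 101111, weight = 5.
  m = 101 → c = 001101, weight = 3.
  m = 011 → c = 000011, weight = 2.
  m = 111 → c = 100001, weight = 2.
Tally weights:
  weight 0: 1 codewords.
  weight 2: 3 codewords.
  weight 3: 3 codewords.
  weight 5: 1 codewords.
Minimum distance d = smallest w > 0 with A_w > 0 = 2.
Sanity: Σ A_w = 8 = 2^3 = 8 ✓.


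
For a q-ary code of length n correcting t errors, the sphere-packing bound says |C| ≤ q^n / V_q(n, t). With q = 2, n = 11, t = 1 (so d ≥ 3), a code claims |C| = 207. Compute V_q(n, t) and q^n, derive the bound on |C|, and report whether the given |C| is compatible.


V_q(n, t) = 12, q^n = 2048, Hamming bound = 170, |C| = 207 > bound (violated).

Step 1: Compute V_q(n, t) = Σ_{j=0}^1 C(n, j) (q−1)^j.
  j = 0: C(11,0)·(1)^0 = 1·1 = 1.
  j = 1: C(11,1)·(1)^1 = 11·1 = 11.
  V_q(n, t) = 1 + 11 = 12.
Step 2: q^n = 2^11 = 2048.
Step 3: Hamming bound ⌊q^n / V_q(n,t)⌋ = ⌊2048/12⌋ = 170.
Step 4: Compare |C| = 207 to 170: violated.
The claimed |C| lies above the Hamming bound, so no 2-ary code of length 11 with d ≥ 3 can have 207 codewords.


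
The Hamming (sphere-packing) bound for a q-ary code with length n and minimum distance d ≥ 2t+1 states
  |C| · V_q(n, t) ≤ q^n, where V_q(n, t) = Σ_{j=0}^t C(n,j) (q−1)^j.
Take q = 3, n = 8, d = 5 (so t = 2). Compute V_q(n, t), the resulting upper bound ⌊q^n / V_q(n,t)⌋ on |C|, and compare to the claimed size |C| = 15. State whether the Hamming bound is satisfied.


V_q(n, t) = 129, q^n = 6561, Hamming bound = 50, |C| = 15 ≤ bound (satisfied).

Step 1: Compute V_q(n, t) = Σ_{j=0}^2 C(n, j) (q−1)^j.
  j = 0: C(8,0)·(2)^0 = 1·1 = 1.
  j = 1: C(8,1)·(2)^1 = 8·2 = 16.
  j = 2: C(8,2)·(2)^2 = 28·4 = 112.
  V_q(n, t) = 1 + 16 + 112 = 129.
Step 2: q^n = 3^8 = 6561.
Step 3: Hamming bound ⌊q^n / V_q(n,t)⌋ = ⌊6561/129⌋ = 50.
Step 4: Compare |C| = 15 to 50: satisfied.
The claimed |C| lies below the Hamming bound.


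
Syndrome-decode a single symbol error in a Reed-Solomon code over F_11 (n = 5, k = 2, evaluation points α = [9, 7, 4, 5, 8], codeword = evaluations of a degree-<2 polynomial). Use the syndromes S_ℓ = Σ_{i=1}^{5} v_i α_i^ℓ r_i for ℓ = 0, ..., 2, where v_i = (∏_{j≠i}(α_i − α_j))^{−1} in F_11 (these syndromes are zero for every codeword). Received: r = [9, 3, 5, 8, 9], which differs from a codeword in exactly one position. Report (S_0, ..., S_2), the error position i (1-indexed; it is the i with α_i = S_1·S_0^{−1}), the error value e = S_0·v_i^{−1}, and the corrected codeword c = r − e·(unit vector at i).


S = (8, 9, 6), error at position 5, error magnitude e = 3, c = [9, 3, 5, 8, 6].

Step 1: column multipliers v_i = (∏_{j≠i}(α_i − α_j))^{−1} mod 11.
  i = 1 (α = 9): (9−7)(9−4)(9−5)(9−8) = 2·5·4·1 = 40 ≡ 7, so v_1 = 7^{−1} = 8 (mod 11).
  i = 2 (α = 7): (7−9)(7−4)(7−5)(7−8) = (−2)·3·2·(−1) = 12 ≡ 1, so v_2 = 1^{−1} = 1 (mod 11).
  i = 3 (α = 4): (4−9)(4−7)(4−5)(4−8) = (−5)·(−3)·(−1)·(−4) = 60 ≡ 5, so v_3 = 5^{−1} = 9 (mod 11).
  i = 4 (α = 5): (5−9)(5−7)(5−4)(5−8) = (−4)·(−2)·1·(−3) = −24 ≡ 9, so v_4 = 9^{−1} = 5 (mod 11).
  i = 5 (α = 8): (8−9)(8−7)(8−4)(8−5) = (−1)·1·4·3 = −12 ≡ 10, so v_5 = 10^{−1} = 10 (mod 11).
  v = [8, 1, 9, 5, 10].
Step 2: syndromes of r = [9, 3, 5, 8, 9] (all sums mod 11).
  S_0 = Σ v_i r_i = 8·9 + 1·3 + 9·5 + 5·8 + 10·9 = 250 ≡ 8.
  S_1 = Σ v_i α_i r_i = 8·9·9 + 1·7·3 + 9·4·5 + 5·5·8 + 10·8·9 = 1769 ≡ 9.
  α_i^2 mod 11 = [4, 5, 5, 3, 9].
  S_2 = Σ v_i α_i^2 r_i = 8·4·9 + 1·5·3 + 9·5·5 + 5·3·8 + 10·9·9 = 1458 ≡ 6.
  S = (8, 9, 6) ≠ 0, so r is not a codeword (an error is present).
Step 3: locate the error. For a single error e at position i, S_ℓ = v_i·e·α_i^ℓ, so α_err = S_1/S_0.
  S_0^{−1} = 8^{−1} = 7 (mod 11), so α_err = 9·7 = 63 ≡ 8 = α_5. Error position i = 5.
  Consistency check: S_2/S_1 = 6·5 = 30 ≡ 8 = α_err ✓ (single-error assumption holds).
Step 4: error magnitude e = S_0/v_5 = S_0·∏_{j≠5}(α_5 − α_j) = 8·10 = 80 ≡ 3 (mod 11).
Step 5: correct position 5: c_5 = r_5 − e = 9 − 3 ≡ 6 (mod 11). Hence c = [9, 3, 5, 8, 6].
  Check: interpolating c through the α_i gives m(x) = 4 + 3·x (degree < 2) with m(α_i) = c_i for every i, so c is indeed a codeword.


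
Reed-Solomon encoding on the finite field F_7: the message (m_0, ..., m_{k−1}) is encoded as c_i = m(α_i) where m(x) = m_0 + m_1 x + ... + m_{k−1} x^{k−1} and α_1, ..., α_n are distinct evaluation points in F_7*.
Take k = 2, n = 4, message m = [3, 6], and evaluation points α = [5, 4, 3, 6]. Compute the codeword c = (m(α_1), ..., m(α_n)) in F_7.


c = [5, 6, 0, 4]

Message polynomial: m(x) = 3 + 6·x (mod 7).
For each evaluation point α_i, compute m(α_i) mod 7:
  α_1 = 5: Horner steps 6 → 5, so m(5) = 5.
  α_2 = 4: Horner steps 6 → 6, so m(4) = 6.
  α_3 = 3: Horner steps 6 → 0, so m(3) = 0.
  α_4 = 6: Horner steps 6 → 4, so m(6) = 4.
Codeword c = [5, 6, 0, 4] ∈ F_7^4.


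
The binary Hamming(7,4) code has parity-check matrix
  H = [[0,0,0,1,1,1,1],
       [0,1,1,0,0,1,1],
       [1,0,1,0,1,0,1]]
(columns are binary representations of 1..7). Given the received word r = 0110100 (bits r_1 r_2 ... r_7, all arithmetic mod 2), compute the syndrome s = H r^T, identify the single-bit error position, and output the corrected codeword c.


s = (1, 0, 0)^T, error position = 4, corrected codeword c = 0111100

Compute s = H r^T mod 2 one row at a time:
  s_1 = 0 + 1 + 0 + 0 = 1 ≡ 1 (mod 2).
  s_2 = 1 + 1 + 0 + 0 = 2 ≡ 0 (mod 2).
  s_3 = 0 + 1 + 1 + 0 = 2 ≡ 0 (mod 2).
s = (1, 0, 0)^T — this equals column 4 of H (binary 100), so error is at position 4.
Correct: flip bit 4 of r = 0110100 to get c = 0111100.


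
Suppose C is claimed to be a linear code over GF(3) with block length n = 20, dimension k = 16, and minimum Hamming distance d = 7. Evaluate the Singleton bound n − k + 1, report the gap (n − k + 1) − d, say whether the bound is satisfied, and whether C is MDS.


Singleton RHS = n − k + 1 = 5, slack = -2, bound violated (no such code; not MDS).

Singleton bound: d ≤ n − k + 1.
Here n = 20, k = 16, so n − k + 1 = 5.
Given d = 7, check d ≤ 5: NO.
Slack = (n − k + 1) − d = -2.
The slack is negative: d = 7 exceeds n − k + 1 = 5 by 2, so the Singleton bound is violated and no linear [20, 16, 7]_3 code can exist. In particular it is not MDS (MDS requires d = n − k + 1 exactly).
Description: the claimed parameters are [20, 16, 7]_3; such a code would be impossible (violates the Singleton bound).


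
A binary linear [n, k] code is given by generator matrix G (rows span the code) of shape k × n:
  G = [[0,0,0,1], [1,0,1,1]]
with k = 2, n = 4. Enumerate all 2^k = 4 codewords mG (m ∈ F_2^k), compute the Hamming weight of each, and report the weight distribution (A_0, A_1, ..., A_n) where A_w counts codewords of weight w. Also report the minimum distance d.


Weight distribution: A_0 = 1, A_1 = 1, A_2 = 1, A_3 = 1. Minimum distance d = 1.

Enumerate all 2^2 = 4 messages m ∈ F_2^2.
For each, compute codeword c = mG in F_2^4, then tally its weight.
  m = 00 → c = 0000, weight = 0.
  m = 10 → c = 0001, weight = 1.
  m = 01 → c = 1011, weight = 3.
  m = 11 → c = 1010, weight = 2.
Tally weights:
  weight 0: 1 codewords.
  weight 1: 1 codewords.
  weight 2: 1 codewords.
  weight 3: 1 codewords.
Minimum distance d = smallest w > 0 with A_w > 0 = 1.
Sanity: Σ A_w = 4 = 2^2 = 4 ✓.


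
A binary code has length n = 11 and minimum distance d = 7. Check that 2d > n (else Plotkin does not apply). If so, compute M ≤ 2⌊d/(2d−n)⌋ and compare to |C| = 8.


Plotkin bound M ≤ 4; given |C| = 8 > bound (violated).

Check applicability: 2d = 14, n = 11.
2d − n = 3 > 0, so Plotkin applies.
Compute d/(2d−n) = 7/3 ≈ 2.3333.
⌊d/(2d−n)⌋ = 2.
Plotkin bound: M ≤ 2·2 = 4.
Given |C| = 8, check: VIOLATED.
This |C| is above the Plotkin bound, so no binary code with n = 11, d = 7 and 8 codewords exists.


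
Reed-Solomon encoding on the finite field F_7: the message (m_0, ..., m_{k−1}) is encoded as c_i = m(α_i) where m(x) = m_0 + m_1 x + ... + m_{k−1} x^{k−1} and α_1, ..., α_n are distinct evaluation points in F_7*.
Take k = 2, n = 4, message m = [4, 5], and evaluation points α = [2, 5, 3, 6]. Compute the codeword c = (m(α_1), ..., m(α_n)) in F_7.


c = [0, 1, 5, 6]

Message polynomial: m(x) = 4 + 5·x (mod 7).
For each evaluation point α_i, compute m(α_i) mod 7:
  α_1 = 2: Horner steps 5 → 0, so m(2) = 0.
  α_2 = 5: Horner steps 5 → 1, so m(5) = 1.
  α_3 = 3: Horner steps 5 → 5, so m(3) = 5.
  α_4 = 6: Horner steps 5 → 6, so m(6) = 6.
Codeword c = [0, 1, 5, 6] ∈ F_7^4.


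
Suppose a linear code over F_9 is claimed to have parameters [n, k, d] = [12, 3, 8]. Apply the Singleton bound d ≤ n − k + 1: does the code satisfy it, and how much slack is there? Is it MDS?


Singleton RHS = n − k + 1 = 10, slack = 2, bound satisfied, not MDS.

Singleton bound: d ≤ n − k + 1.
Here n = 12, k = 3, so n − k + 1 = 10.
Given d = 8, check d ≤ 10: YES.
Slack = (n − k + 1) − d = 2.
The code is NOT MDS (slack = 2 > 0).
Description: the claimed parameters are [12, 3, 8]_9; such a code would be non-MDS.


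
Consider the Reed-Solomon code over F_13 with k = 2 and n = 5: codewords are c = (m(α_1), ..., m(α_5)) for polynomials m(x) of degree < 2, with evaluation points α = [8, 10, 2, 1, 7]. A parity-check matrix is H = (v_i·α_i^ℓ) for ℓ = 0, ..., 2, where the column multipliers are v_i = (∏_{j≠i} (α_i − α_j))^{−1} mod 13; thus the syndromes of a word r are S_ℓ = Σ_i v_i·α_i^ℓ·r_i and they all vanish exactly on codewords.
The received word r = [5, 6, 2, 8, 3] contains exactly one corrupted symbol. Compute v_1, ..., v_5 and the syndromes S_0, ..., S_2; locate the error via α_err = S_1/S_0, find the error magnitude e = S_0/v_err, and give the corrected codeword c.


S = (8, 4, 2), error at position 5, error magnitude e = 5, c = [5, 6, 2, 8, 11].

Step 1: column multipliers v_i = (∏_{j≠i}(α_i − α_j))^{−1} mod 13.
  i = 1 (α = 8): (8−10)(8−2)(8−1)(8−7) = (−2)·6·7·1 = −84 ≡ 7, so v_1 = 7^{−1} = 2 (mod 13).
  i = 2 (α = 10): (10−8)(10−2)(10−1)(10−7) = 2·8·9·3 = 432 ≡ 3, so v_2 = 3^{−1} = 9 (mod 13).
  i = 3 (α = 2): (2−8)(2−10)(2−1)(2−7) = (−6)·(−8)·1·(−5) = −240 ≡ 7, so v_3 = 7^{−1} = 2 (mod 13).
  i = 4 (α = 1): (1−8)(1−10)(1−2)(1−7) = (−7)·(−9)·(−1)·(−6) = 378 ≡ 1, so v_4 = 1^{−1} = 1 (mod 13).
  i = 5 (α = 7): (7−8)(7−10)(7−2)(7−1) = (−1)·(−3)·5·6 = 90 ≡ 12, so v_5 = 12^{−1} = 12 (mod 13).
  v = [2, 9, 2, 1, 12].
Step 2: syndromes of r = [5, 6, 2, 8, 3] (all sums mod 13).
  S_0 = Σ v_i r_i = 2·5 + 9·6 + 2·2 + 1·8 + 12·3 = 112 ≡ 8.
  S_1 = Σ v_i α_i r_i = 2·8·5 + 9·10·6 + 2·2·2 + 1·1·8 + 12·7·3 = 888 ≡ 4.
  α_i^2 mod 13 = [12, 9, 4, 1, 10].
  S_2 = Σ v_i α_i^2 r_i = 2·12·5 + 9·9·6 + 2·4·2 + 1·1·8 + 12·10·3 = 990 ≡ 2.
  S = (8, 4, 2) ≠ 0, so r is not a codeword (an error is present).
Step 3: locate the error. For a single error e at position i, S_ℓ = v_i·e·α_i^ℓ, so α_err = S_1/S_0.
  S_0^{−1} = 8^{−1} = 5 (mod 13), so α_err = 4·5 = 20 ≡ 7 = α_5. Error position i = 5.
  Consistency check: S_2/S_1 = 2·10 = 20 ≡ 7 = α_err ✓ (single-error assumption holds).
Step 4: error magnitude e = S_0/v_5 = S_0·∏_{j≠5}(α_5 − α_j) = 8·12 = 96 ≡ 5 (mod 13).
Step 5: correct position 5: c_5 = r_5 − e = 3 − 5 ≡ 11 (mod 13). Hence c = [5, 6, 2, 8, 11].
  Check: interpolating c through the α_i gives m(x) = 1 + 7·x (degree < 2) with m(α_i) = c_i for every i, so c is indeed a codeword.


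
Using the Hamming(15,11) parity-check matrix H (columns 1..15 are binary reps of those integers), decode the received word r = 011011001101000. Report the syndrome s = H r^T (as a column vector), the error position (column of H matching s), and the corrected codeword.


s = (1, 1, 0, 1)^T, error position = 13, corrected codeword c = 011011001101100

Compute s = H r^T mod 2 one row at a time:
  s_1 = 0 + 1 + 1 + 0 + 1 + 0 + 0 + 0 = 3 ≡ 1 (mod 2).
  s_2 = 0 + 1 + 1 + 0 + 1 + 0 + 0 + 0 = 3 ≡ 1 (mod 2).
  s_3 = 1 + 1 + 1 + 0 + 1 + 0 + 0 + 0 = 4 ≡ 0 (mod 2).
  s_4 = 0 + 1 + 1 + 0 + 1 + 0 + 0 + 0 = 3 ≡ 1 (mod 2).
s = (1, 1, 0, 1)^T — this equals column 13 of H (binary 1101), so error is at position 13.
Correct: flip bit 13 of r = 011011001101000 to get c = 011011001101100.


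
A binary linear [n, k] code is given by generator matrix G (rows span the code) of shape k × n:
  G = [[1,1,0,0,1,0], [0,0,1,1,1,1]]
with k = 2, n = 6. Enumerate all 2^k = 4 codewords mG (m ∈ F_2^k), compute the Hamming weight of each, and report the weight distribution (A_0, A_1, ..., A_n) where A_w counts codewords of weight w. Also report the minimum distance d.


Weight distribution: A_0 = 1, A_3 = 1, A_4 = 1, A_5 = 1. Minimum distance d = 3.

Enumerate all 2^2 = 4 messages m ∈ F_2^2.
For each, compute codeword c = mG in F_2^6, then tally its weight.
  m = 00 → c = 000000, weight = 0.
  m = 10 → c = 110010, weight = 3.
  m = 01 → c = 001111, weight = 4.
  m = 11 → c = 111101, weight = 5.
Tally weights:
  weight 0: 1 codewords.
  weight 3: 1 codewords.
  weight 4: 1 codewords.
  weight 5: 1 codewords.
Minimum distance d = smallest w > 0 with A_w > 0 = 3.
Sanity: Σ A_w = 4 = 2^2 = 4 ✓.


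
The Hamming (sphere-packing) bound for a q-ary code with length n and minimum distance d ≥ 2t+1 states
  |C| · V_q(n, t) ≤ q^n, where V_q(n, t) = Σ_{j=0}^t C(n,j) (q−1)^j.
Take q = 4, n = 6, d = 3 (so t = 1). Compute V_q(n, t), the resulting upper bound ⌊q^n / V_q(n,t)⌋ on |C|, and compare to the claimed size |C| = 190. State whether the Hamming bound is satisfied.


V_q(n, t) = 19, q^n = 4096, Hamming bound = 215, |C| = 190 ≤ bound (satisfied).

Step 1: Compute V_q(n, t) = Σ_{j=0}^1 C(n, j) (q−1)^j.
  j = 0: C(6,0)·(3)^0 = 1·1 = 1.
  j = 1: C(6,1)·(3)^1 = 6·3 = 18.
  V_q(n, t) = 1 + 18 = 19.
Step 2: q^n = 4^6 = 4096.
Step 3: Hamming bound ⌊q^n / V_q(n,t)⌋ = ⌊4096/19⌋ = 215.
Step 4: Compare |C| = 190 to 215: satisfied.
The claimed |C| lies below the Hamming bound.


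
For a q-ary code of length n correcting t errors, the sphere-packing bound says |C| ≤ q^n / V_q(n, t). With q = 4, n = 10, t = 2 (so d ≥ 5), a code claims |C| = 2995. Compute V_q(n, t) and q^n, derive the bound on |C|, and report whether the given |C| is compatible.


V_q(n, t) = 436, q^n = 1048576, Hamming bound = 2404, |C| = 2995 > bound (violated).

Step 1: Compute V_q(n, t) = Σ_{j=0}^2 C(n, j) (q−1)^j.
  j = 0: C(10,0)·(3)^0 = 1·1 = 1.
  j = 1: C(10,1)·(3)^1 = 10·3 = 30.
  j = 2: C(10,2)·(3)^2 = 45·9 = 405.
  V_q(n, t) = 1 + 30 + 405 = 436.
Step 2: q^n = 4^10 = 1048576.
Step 3: Hamming bound ⌊q^n / V_q(n,t)⌋ = ⌊1048576/436⌋ = 2404.
Step 4: Compare |C| = 2995 to 2404: violated.
The claimed |C| lies above the Hamming bound, so no 4-ary code of length 10 with d ≥ 5 can have 2995 codewords.


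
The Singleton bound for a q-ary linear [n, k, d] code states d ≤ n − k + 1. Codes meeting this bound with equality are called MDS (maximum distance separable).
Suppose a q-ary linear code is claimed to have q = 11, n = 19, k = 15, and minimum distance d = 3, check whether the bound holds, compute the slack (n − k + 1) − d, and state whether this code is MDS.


Singleton RHS = n − k + 1 = 5, slack = 2, bound satisfied, not MDS.

Singleton bound: d ≤ n − k + 1.
Here n = 19, k = 15, so n − k + 1 = 5.
Given d = 3, check d ≤ 5: YES.
Slack = (n − k + 1) − d = 2.
The code is NOT MDS (slack = 2 > 0).
Description: the claimed parameters are [19, 15, 3]_11; such a code would be non-MDS.


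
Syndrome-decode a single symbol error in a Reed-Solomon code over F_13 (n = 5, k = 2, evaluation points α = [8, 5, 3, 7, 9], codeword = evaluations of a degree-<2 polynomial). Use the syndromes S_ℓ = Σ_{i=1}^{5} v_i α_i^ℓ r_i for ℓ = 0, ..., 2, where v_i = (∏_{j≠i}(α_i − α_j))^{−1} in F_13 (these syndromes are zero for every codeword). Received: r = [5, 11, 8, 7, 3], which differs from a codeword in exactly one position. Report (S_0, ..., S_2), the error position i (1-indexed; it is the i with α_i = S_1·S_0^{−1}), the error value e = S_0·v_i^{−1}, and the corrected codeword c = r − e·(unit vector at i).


S = (1, 3, 9), error at position 3, error magnitude e = 6, c = [5, 11, 2, 7, 3].

Step 1: column multipliers v_i = (∏_{j≠i}(α_i − α_j))^{−1} mod 13.
  i = 1 (α = 8): (8−5)(8−3)(8−7)(8−9) = 3·5·1·(−1) = −15 ≡ 11, so v_1 = 11^{−1} = 6 (mod 13).
  i = 2 (α = 5): (5−8)(5−3)(5−7)(5−9) = (−3)·2·(−2)·(−4) = −48 ≡ 4, so v_2 = 4^{−1} = 10 (mod 13).
  i = 3 (α = 3): (3−8)(3−5)(3−7)(3−9) = (−5)·(−2)·(−4)·(−6) = 240 ≡ 6, so v_3 = 6^{−1} = 11 (mod 13).
  i = 4 (α = 7): (7−8)(7−5)(7−3)(7−9) = (−1)·2·4·(−2) = 16 ≡ 3, so v_4 = 3^{−1} = 9 (mod 13).
  i = 5 (α = 9): (9−8)(9−5)(9−3)(9−7) = 1·4·6·2 = 48 ≡ 9, so v_5 = 9^{−1} = 3 (mod 13).
  v = [6, 10, 11, 9, 3].
Step 2: syndromes of r = [5, 11, 8, 7, 3] (all sums mod 13).
  S_0 = Σ v_i r_i = 6·5 + 10·11 + 11·8 + 9·7 + 3·3 = 300 ≡ 1.
  S_1 = Σ v_i α_i r_i = 6·8·5 + 10·5·11 + 11·3·8 + 9·7·7 + 3·9·3 = 1576 ≡ 3.
  α_i^2 mod 13 = [12, 12, 9, 10, 3].
  S_2 = Σ v_i α_i^2 r_i = 6·12·5 + 10·12·11 + 11·9·8 + 9·10·7 + 3·3·3 = 3129 ≡ 9.
  S = (1, 3, 9) ≠ 0, so r is not a codeword (an error is present).
Step 3: locate the error. For a single error e at position i, S_ℓ = v_i·e·α_i^ℓ, so α_err = S_1/S_0.
  S_0^{−1} = 1^{−1} = 1 (mod 13), so α_err = 3·1 = 3 ≡ 3 = α_3. Error position i = 3.
  Consistency check: S_2/S_1 = 9·9 = 81 ≡ 3 = α_err ✓ (single-error assumption holds).
Step 4: error magnitude e = S_0/v_3 = S_0·∏_{j≠3}(α_3 − α_j) = 1·6 = 6 ≡ 6 (mod 13).
Step 5: correct position 3: c_3 = r_3 − e = 8 − 6 ≡ 2 (mod 13). Hence c = [5, 11, 2, 7, 3].
  Check: interpolating c through the α_i gives m(x) = 8 + 11·x (degree < 2) with m(α_i) = c_i for every i, so c is indeed a codeword.


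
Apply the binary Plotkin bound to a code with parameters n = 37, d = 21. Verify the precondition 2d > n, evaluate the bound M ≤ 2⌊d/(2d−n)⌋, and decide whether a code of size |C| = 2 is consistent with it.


Plotkin bound M ≤ 8; given |C| = 2 ≤ bound (satisfied).

Check applicability: 2d = 42, n = 37.
2d − n = 5 > 0, so Plotkin applies.
Compute d/(2d−n) = 21/5 ≈ 4.2000.
⌊d/(2d−n)⌋ = 4.
Plotkin bound: M ≤ 2·4 = 8.
Given |C| = 2, check: satisfied.
This |C| is below the Plotkin bound.


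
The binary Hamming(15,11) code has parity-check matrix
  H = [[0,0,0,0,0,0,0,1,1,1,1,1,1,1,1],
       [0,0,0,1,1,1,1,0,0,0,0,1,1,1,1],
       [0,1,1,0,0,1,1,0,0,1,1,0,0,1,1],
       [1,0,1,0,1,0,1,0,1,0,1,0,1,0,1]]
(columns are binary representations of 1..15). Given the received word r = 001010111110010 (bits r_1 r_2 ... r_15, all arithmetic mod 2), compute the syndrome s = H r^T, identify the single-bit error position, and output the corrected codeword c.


s = (1, 1, 1, 1)^T, error position = 15, corrected codeword c = 001010111110011

Compute s = H r^T mod 2 one row at a time:
  s_1 = 1 + 1 + 1 + 1 + 0 + 0 + 1 + 0 = 5 ≡ 1 (mod 2).
  s_2 = 0 + 1 + 0 + 1 + 0 + 0 + 1 + 0 = 3 ≡ 1 (mod 2).
  s_3 = 0 + 1 + 0 + 1 + 1 + 1 + 1 + 0 = 5 ≡ 1 (mod 2).
  s_4 = 0 + 1 + 1 + 1 + 1 + 1 + 0 + 0 = 5 ≡ 1 (mod 2).
s = (1, 1, 1, 1)^T — this equals column 15 of H (binary 1111), so error is at position 15.
Correct: flip bit 15 of r = 001010111110010 to get c = 001010111110011.


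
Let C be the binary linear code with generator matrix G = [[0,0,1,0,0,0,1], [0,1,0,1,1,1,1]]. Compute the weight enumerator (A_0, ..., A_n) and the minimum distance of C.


Weight distribution: A_0 = 1, A_2 = 1, A_5 = 2. Minimum distance d = 2.

Enumerate all 2^2 = 4 messages m ∈ F_2^2.
For each, compute codeword c = mG in F_2^7, then tally its weight.
  m = 00 → c = 0000000, weight = 0.
  m = 10 → c = 0010001, weight = 2.
  m = 01 → c = 0101111, weight = 5.
  m = 11 → c = 0111110, weight = 5.
Tally weights:
  weight 0: 1 codewords.
  weight 2: 1 codewords.
  weight 5: 2 codewords.
Minimum distance d = smallest w > 0 with A_w > 0 = 2.
Sanity: Σ A_w = 4 = 2^2 = 4 ✓.


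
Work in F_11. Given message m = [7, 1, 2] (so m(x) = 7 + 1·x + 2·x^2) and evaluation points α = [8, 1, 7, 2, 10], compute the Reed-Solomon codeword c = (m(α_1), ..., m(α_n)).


c = [0, 10, 2, 6, 8]

Message polynomial: m(x) = 7 + 1·x + 2·x^2 (mod 11).
For each evaluation point α_i, compute m(α_i) mod 11:
  α_1 = 8: Horner steps 2 → 6 → 0, so m(8) = 0.
  α_2 = 1: Horner steps 2 → 3 → 10, so m(1) = 10.
  α_3 = 7: Horner steps 2 → 4 → 2, so m(7) = 2.
  α_4 = 2: Horner steps 2 → 5 → 6, so m(2) = 6.
  α_5 = 10: Horner steps 2 → 10 → 8, so m(10) = 8.
Codeword c = [0, 10, 2, 6, 8] ∈ F_11^5.


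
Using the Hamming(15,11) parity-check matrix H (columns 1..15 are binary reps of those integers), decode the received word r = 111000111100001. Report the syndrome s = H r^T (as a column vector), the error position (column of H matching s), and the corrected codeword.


s = (0, 0, 1, 1)^T, error position = 3, corrected codeword c = 110000111100001

Compute s = H r^T mod 2 one row at a time:
  s_1 = 1 + 1 + 1 + 0 + 0 + 0 + 0 + 1 = 4 ≡ 0 (mod 2).
  s_2 = 0 + 0 + 0 + 1 + 0 + 0 + 0 + 1 = 2 ≡ 0 (mod 2).
  s_3 = 1 + 1 + 0 + 1 + 1 + 0 + 0 + 1 = 5 ≡ 1 (mod 2).
  s_4 = 1 + 1 + 0 + 1 + 1 + 0 + 0 + 1 = 5 ≡ 1 (mod 2).
s = (0, 0, 1, 1)^T — this equals column 3 of H (binary 0011), so error is at position 3.
Correct: flip bit 3 of r = 111000111100001 to get c = 110000111100001.


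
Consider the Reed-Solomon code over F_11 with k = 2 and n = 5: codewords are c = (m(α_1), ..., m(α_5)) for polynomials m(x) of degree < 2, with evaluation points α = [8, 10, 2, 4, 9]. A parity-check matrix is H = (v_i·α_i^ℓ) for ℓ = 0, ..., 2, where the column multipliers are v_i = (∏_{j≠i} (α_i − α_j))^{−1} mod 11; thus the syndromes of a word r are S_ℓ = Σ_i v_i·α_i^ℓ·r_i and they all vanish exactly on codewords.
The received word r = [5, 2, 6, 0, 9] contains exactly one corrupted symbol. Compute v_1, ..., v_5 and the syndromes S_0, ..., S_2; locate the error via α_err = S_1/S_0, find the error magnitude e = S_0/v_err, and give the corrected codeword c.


S = (3, 6, 1), error at position 3, error magnitude e = 3, c = [5, 2, 3, 0, 9].

Step 1: column multipliers v_i = (∏_{j≠i}(α_i − α_j))^{−1} mod 11.
  i = 1 (α = 8): (8−10)(8−2)(8−4)(8−9) = (−2)·6·4·(−1) = 48 ≡ 4, so v_1 = 4^{−1} = 3 (mod 11).
  i = 2 (α = 10): (10−8)(10−2)(10−4)(10−9) = 2·8·6·1 = 96 ≡ 8, so v_2 = 8^{−1} = 7 (mod 11).
  i = 3 (α = 2): (2−8)(2−10)(2−4)(2−9) = (−6)·(−8)·(−2)·(−7) = 672 ≡ 1, so v_3 = 1^{−1} = 1 (mod 11).
  i = 4 (α = 4): (4−8)(4−10)(4−2)(4−9) = (−4)·(−6)·2·(−5) = −240 ≡ 2, so v_4 = 2^{−1} = 6 (mod 11).
  i = 5 (α = 9): (9−8)(9−10)(9−2)(9−4) = 1·(−1)·7·5 = −35 ≡ 9, so v_5 = 9^{−1} = 5 (mod 11).
  v = [3, 7, 1, 6, 5].
Step 2: syndromes of r = [5, 2, 6, 0, 9] (all sums mod 11).
  S_0 = Σ v_i r_i = 3·5 + 7·2 + 1·6 + 6·0 + 5·9 = 80 ≡ 3.
  S_1 = Σ v_i α_i r_i = 3·8·5 + 7·10·2 + 1·2·6 + 6·4·0 + 5·9·9 = 677 ≡ 6.
  α_i^2 mod 11 = [9, 1, 4, 5, 4].
  S_2 = Σ v_i α_i^2 r_i = 3·9·5 + 7·1·2 + 1·4·6 + 6·5·0 + 5·4·9 = 353 ≡ 1.
  S = (3, 6, 1) ≠ 0, so r is not a codeword (an error is present).
Step 3: locate the error. For a single error e at position i, S_ℓ = v_i·e·α_i^ℓ, so α_err = S_1/S_0.
  S_0^{−1} = 3^{−1} = 4 (mod 11), so α_err = 6·4 = 24 ≡ 2 = α_3. Error position i = 3.
  Consistency check: S_2/S_1 = 1·2 = 2 ≡ 2 = α_err ✓ (single-error assumption holds).
Step 4: error magnitude e = S_0/v_3 = S_0·∏_{j≠3}(α_3 − α_j) = 3·1 = 3 ≡ 3 (mod 11).
Step 5: correct position 3: c_3 = r_3 − e = 6 − 3 ≡ 3 (mod 11). Hence c = [5, 2, 3, 0, 9].
  Check: interpolating c through the α_i gives m(x) = 6 + 4·x (degree < 2) with m(α_i) = c_i for every i, so c is indeed a codeword.


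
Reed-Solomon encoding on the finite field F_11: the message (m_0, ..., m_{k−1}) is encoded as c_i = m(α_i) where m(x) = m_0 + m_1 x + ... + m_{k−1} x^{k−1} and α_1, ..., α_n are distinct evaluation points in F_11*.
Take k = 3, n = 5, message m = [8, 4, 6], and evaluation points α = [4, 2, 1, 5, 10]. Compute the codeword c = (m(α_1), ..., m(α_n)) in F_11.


c = [10, 7, 7, 2, 10]

Message polynomial: m(x) = 8 + 4·x + 6·x^2 (mod 11).
For each evaluation point α_i, compute m(α_i) mod 11:
  α_1 = 4: Horner steps 6 → 6 → 10, so m(4) = 10.
  α_2 = 2: Horner steps 6 → 5 → 7, so m(2) = 7.
  α_3 = 1: Horner steps 6 → 10 → 7, so m(1) = 7.
  α_4 = 5: Horner steps 6 → 1 → 2, so m(5) = 2.
  α_5 = 10: Horner steps 6 → 9 → 10, so m(10) = 10.
Codeword c = [10, 7, 7, 2, 10] ∈ F_11^5.


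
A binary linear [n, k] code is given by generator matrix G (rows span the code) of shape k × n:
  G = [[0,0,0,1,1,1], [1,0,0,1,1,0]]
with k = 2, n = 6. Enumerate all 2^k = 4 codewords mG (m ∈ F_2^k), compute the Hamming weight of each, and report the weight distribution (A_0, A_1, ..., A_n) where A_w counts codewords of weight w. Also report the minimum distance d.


Weight distribution: A_0 = 1, A_2 = 1, A_3 = 2. Minimum distance d = 2.

Enumerate all 2^2 = 4 messages m ∈ F_2^2.
For each, compute codeword c = mG in F_2^6, then tally its weight.
  m = 00 → c = 000000, weight = 0.
  m = 10 → c = 000111, weight = 3.
  m = 01 → c = 100110, weight = 3.
  m = 11 → c = 100001, weight = 2.
Tally weights:
  weight 0: 1 codewords.
  weight 2: 1 codewords.
  weight 3: 2 codewords.
Minimum distance d = smallest w > 0 with A_w > 0 = 2.
Sanity: Σ A_w = 4 = 2^2 = 4 ✓.


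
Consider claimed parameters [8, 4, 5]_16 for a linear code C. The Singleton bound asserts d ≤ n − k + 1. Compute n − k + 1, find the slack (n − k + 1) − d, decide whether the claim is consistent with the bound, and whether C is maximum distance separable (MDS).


Singleton RHS = n − k + 1 = 5, slack = 0, bound satisfied, MDS.

Singleton bound: d ≤ n − k + 1.
Here n = 8, k = 4, so n − k + 1 = 5.
Given d = 5, check d ≤ 5: YES.
Slack = (n − k + 1) − d = 0.
The code is MDS (slack = 0).
Description: the claimed parameters are [8, 4, 5]_16; such a code would be MDS (meets Singleton bound).


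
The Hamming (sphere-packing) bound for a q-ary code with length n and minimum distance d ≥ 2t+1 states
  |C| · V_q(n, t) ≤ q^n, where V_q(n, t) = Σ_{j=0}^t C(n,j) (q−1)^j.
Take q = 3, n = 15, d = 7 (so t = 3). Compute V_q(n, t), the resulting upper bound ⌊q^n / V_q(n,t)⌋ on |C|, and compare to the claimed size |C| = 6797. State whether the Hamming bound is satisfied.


V_q(n, t) = 4091, q^n = 14348907, Hamming bound = 3507, |C| = 6797 > bound (violated).

Step 1: Compute V_q(n, t) = Σ_{j=0}^3 C(n, j) (q−1)^j.
  j = 0: C(15,0)·(2)^0 = 1·1 = 1.
  j = 1: C(15,1)·(2)^1 = 15·2 = 30.
  j = 2: C(15,2)·(2)^2 = 105·4 = 420.
  j = 3: C(15,3)·(2)^3 = 455·8 = 3640.
  V_q(n, t) = 1 + 30 + 420 + 3640 = 4091.
Step 2: q^n = 3^15 = 14348907.
Step 3: Hamming bound ⌊q^n / V_q(n,t)⌋ = ⌊14348907/4091⌋ = 3507.
Step 4: Compare |C| = 6797 to 3507: violated.
The claimed |C| lies above the Hamming bound, so no 3-ary code of length 15 with d ≥ 7 can have 6797 codewords.


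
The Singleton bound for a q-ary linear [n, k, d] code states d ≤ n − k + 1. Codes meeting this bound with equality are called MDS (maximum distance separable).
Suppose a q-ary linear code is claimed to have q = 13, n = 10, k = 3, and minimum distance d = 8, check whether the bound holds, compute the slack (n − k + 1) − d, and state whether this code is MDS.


Singleton RHS = n − k + 1 = 8, slack = 0, bound satisfied, MDS.

Singleton bound: d ≤ n − k + 1.
Here n = 10, k = 3, so n − k + 1 = 8.
Given d = 8, check d ≤ 8: YES.
Slack = (n − k + 1) − d = 0.
The code is MDS (slack = 0).
Description: the claimed parameters are [10, 3, 8]_13; such a code would be MDS (meets Singleton bound).


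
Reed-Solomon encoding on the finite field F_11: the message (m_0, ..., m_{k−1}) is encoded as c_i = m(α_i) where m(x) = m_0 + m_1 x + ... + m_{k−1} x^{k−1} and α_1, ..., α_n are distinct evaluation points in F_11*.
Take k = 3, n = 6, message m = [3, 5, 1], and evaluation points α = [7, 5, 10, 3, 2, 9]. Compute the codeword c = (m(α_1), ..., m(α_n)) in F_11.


c = [10, 9, 10, 5, 6, 8]

Message polynomial: m(x) = 3 + 5·x + 1·x^2 (mod 11).
For each evaluation point α_i, compute m(α_i) mod 11:
  α_1 = 7: Horner steps 1 → 1 → 10, so m(7) = 10.
  α_2 = 5: Horner steps 1 → 10 → 9, so m(5) = 9.
  α_3 = 10: Horner steps 1 → 4 → 10, so m(10) = 10.
  α_4 = 3: Horner steps 1 → 8 → 5, so m(3) = 5.
  α_5 = 2: Horner steps 1 → 7 → 6, so m(2) = 6.
  α_6 = 9: Horner steps 1 → 3 → 8, so m(9) = 8.
Codeword c = [10, 9, 10, 5, 6, 8] ∈ F_11^6.


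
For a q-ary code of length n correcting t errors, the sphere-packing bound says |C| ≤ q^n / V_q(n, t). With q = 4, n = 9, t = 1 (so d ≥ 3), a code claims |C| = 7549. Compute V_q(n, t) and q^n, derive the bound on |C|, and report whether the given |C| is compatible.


V_q(n, t) = 28, q^n = 262144, Hamming bound = 9362, |C| = 7549 ≤ bound (satisfied).

Step 1: Compute V_q(n, t) = Σ_{j=0}^1 C(n, j) (q−1)^j.
  j = 0: C(9,0)·(3)^0 = 1·1 = 1.
  j = 1: C(9,1)·(3)^1 = 9·3 = 27.
  V_q(n, t) = 1 + 27 = 28.
Step 2: q^n = 4^9 = 262144.
Step 3: Hamming bound ⌊q^n / V_q(n,t)⌋ = ⌊262144/28⌋ = 9362.
Step 4: Compare |C| = 7549 to 9362: satisfied.
The claimed |C| lies below the Hamming bound.


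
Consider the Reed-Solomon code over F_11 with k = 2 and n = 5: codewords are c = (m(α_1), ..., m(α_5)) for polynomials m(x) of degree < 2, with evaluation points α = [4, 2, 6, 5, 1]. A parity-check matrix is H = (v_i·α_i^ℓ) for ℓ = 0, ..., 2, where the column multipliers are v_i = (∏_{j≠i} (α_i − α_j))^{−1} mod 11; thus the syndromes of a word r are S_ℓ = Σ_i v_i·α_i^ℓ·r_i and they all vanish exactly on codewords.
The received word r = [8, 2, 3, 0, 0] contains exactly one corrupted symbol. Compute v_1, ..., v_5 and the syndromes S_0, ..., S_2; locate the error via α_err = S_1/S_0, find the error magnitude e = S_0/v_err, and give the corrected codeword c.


S = (9, 9, 9), error at position 5, error magnitude e = 1, c = [8, 2, 3, 0, 10].

Step 1: column multipliers v_i = (∏_{j≠i}(α_i − α_j))^{−1} mod 11.
  i = 1 (α = 4): (4−2)(4−6)(4−5)(4−1) = 2·(−2)·(−1)·3 = 12 ≡ 1, so v_1 = 1^{−1} = 1 (mod 11).
  i = 2 (α = 2): (2−4)(2−6)(2−5)(2−1) = (−2)·(−4)·(−3)·1 = −24 ≡ 9, so v_2 = 9^{−1} = 5 (mod 11).
  i = 3 (α = 6): (6−4)(6−2)(6−5)(6−1) = 2·4·1·5 = 40 ≡ 7, so v_3 = 7^{−1} = 8 (mod 11).
  i = 4 (α = 5): (5−4)(5−2)(5−6)(5−1) = 1·3·(−1)·4 = −12 ≡ 10, so v_4 = 10^{−1} = 10 (mod 11).
  i = 5 (α = 1): (1−4)(1−2)(1−6)(1−5) = (−3)·(−1)·(−5)·(−4) = 60 ≡ 5, so v_5 = 5^{−1} = 9 (mod 11).
  v = [1, 5, 8, 10, 9].
Step 2: syndromes of r = [8, 2, 3, 0, 0] (all sums mod 11).
  S_0 = Σ v_i r_i = 1·8 + 5·2 + 8·3 + 10·0 + 9·0 = 42 ≡ 9.
  S_1 = Σ v_i α_i r_i = 1·4·8 + 5·2·2 + 8·6·3 + 10·5·0 + 9·1·0 = 196 ≡ 9.
  α_i^2 mod 11 = [5, 4, 3, 3, 1].
  S_2 = Σ v_i α_i^2 r_i = 1·5·8 + 5·4·2 + 8·3·3 + 10·3·0 + 9·1·0 = 152 ≡ 9.
  S = (9, 9, 9) ≠ 0, so r is not a codeword (an error is present).
Step 3: locate the error. For a single error e at position i, S_ℓ = v_i·e·α_i^ℓ, so α_err = S_1/S_0.
  S_0^{−1} = 9^{−1} = 5 (mod 11), so α_err = 9·5 = 45 ≡ 1 = α_5. Error position i = 5.
  Consistency check: S_2/S_1 = 9·5 = 45 ≡ 1 = α_err ✓ (single-error assumption holds).
Step 4: error magnitude e = S_0/v_5 = S_0·∏_{j≠5}(α_5 − α_j) = 9·5 = 45 ≡ 1 (mod 11).
Step 5: correct position 5: c_5 = r_5 − e = 0 − 1 ≡ 10 (mod 11). Hence c = [8, 2, 3, 0, 10].
  Check: interpolating c through the α_i gives m(x) = 7 + 3·x (degree < 2) with m(α_i) = c_i for every i, so c is indeed a codeword.


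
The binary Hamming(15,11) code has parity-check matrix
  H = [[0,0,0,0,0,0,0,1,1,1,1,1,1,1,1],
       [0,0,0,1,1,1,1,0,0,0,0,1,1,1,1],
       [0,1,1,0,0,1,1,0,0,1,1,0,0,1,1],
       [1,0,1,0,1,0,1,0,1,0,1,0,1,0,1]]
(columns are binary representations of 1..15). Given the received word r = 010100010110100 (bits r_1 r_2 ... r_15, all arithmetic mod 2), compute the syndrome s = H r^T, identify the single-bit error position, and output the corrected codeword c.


s = (0, 0, 1, 0)^T, error position = 2, corrected codeword c = 000100010110100

Compute s = H r^T mod 2 one row at a time:
  s_1 = 1 + 0 + 1 + 1 + 0 + 1 + 0 + 0 = 4 ≡ 0 (mod 2).
  s_2 = 1 + 0 + 0 + 0 + 0 + 1 + 0 + 0 = 2 ≡ 0 (mod 2).
  s_3 = 1 + 0 + 0 + 0 + 1 + 1 + 0 + 0 = 3 ≡ 1 (mod 2).
  s_4 = 0 + 0 + 0 + 0 + 0 + 1 + 1 + 0 = 2 ≡ 0 (mod 2).
s = (0, 0, 1, 0)^T — this equals column 2 of H (binary 0010), so error is at position 2.
Correct: flip bit 2 of r = 010100010110100 to get c = 000100010110100.


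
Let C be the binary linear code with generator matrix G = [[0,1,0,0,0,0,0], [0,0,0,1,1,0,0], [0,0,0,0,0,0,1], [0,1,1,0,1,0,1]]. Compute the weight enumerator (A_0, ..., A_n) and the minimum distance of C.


Weight distribution: A_0 = 1, A_1 = 2, A_2 = 4, A_3 = 6, A_4 = 3. Minimum distance d = 1.

Enumerate all 2^4 = 16 messages m ∈ F_2^4.
For each, compute codeword c = mG in F_2^7, then tally its weight.
  m = 0000 → c = 0000000, weight = 0.
  m = 1000 → c = 0100000, weight = 1.
  m = 0100 → c = 0001100, weight = 2.
  m = 1100 → c = 0101100, weight = 3.
  m = 0010 → c = 0000001, weight = 1.
  m = 1010 → c = 0100001, weight = 2.
  m = 0110 → c = 0001101, weight = 3.
  m = 1110 → c = 0101101, weight = 4.
  m = 0001 → c = 0110101, weight = 4.
  m = 1001 → c = 0010101, weight = 3.
  m = 0101 → c = 0111001, weight = 4.
  m = 1101 → c = 0011001, weight = 3.
  m = 0011 → c = 0110100, weight = 3.
  m = 1011 → c = 0010100, weight = 2.
  m = 0111 → c = 0111000, weight = 3.
  m = 1111 → c = 0011000, weight = 2.
Tally weights:
  weight 0: 1 codewords.
  weight 1: 2 codewords.
  weight 2: 4 codewords.
  weight 3: 6 codewords.
  weight 4: 3 codewords.
Minimum distance d = smallest w > 0 with A_w > 0 = 1.
Sanity: Σ A_w = 16 = 2^4 = 16 ✓.
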